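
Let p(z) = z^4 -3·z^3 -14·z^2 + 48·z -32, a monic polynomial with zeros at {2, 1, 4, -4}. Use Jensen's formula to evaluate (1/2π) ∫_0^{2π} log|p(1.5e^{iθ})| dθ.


Zeros: -4, 1, 2, 4; r = 1.5.
Inside |z| < r: 1. Outside (|z| ≥ r): -4, 2, 4.
p(0) = -32, so log|p(0)| = log(32) = 3.4657.
Apply Jensen: I(r) = log|p(0)| + Σ_k log(r/|z_k|), summed over zeros inside |z| < r.
  log(r/|z_k|) for z_k = 1: log(1.5/1) = 0.4055
  Outside zeros (-4, 2, 4) contribute nothing to the Jensen sum.
Sum over inside zeros: 0.4055.
I(r) = log|p(0)| + (inside sum) = 3.4657 + 0.4055 = 3.8712.
Note: since some zeros are outside |z| ≤ r, the simplified n·log(r) form does NOT apply — only the inside zeros contribute.

I(r) ≈ 3.8712.


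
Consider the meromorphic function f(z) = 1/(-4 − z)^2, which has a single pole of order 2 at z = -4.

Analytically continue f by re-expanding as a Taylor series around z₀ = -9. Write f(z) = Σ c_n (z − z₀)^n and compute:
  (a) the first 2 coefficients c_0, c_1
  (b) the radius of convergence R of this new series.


Let w = z − z₀, so z = z₀ + w.
Then -4 − z = -4 − (z₀ + w) = (-4 − z₀) − w = 5 − w.
f(z) = 1/(5 − w)^2 = (1/(5)^2) · (1 − w/(5))^{−2}.
By the binomial series (1−u)^{−2} = Σ_{n≥0} C(n+1, 1) u^n for |u|<1, with u = w/(5):
  c_n = C(n+1, 1) / (5)^(n+2).
  c_0 = 1/(5)^2 = 1/25.
  c_1 = 2/(5)^3 = 2/125.
The series is valid for |w/d| < 1, i.e. |z − z₀| < |d|.
Radius of convergence: R = |-4 − z₀| = |5| = 5 (distance from z₀ to the singularity z = -4).

c_0 = 1/25, c_1 = 2/125; R = 5.


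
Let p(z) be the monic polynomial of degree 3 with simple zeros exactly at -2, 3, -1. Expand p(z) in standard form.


The polynomial is p(z) = ∏_{α ∈ S} (z − α), where S = {-2, 3, -1}.
Expanding the product yields: p(z) = z^3 -7·z -6.
The resulting polynomial has degree 3 and real coefficients as required.

p(z) = z^3 -7·z -6.


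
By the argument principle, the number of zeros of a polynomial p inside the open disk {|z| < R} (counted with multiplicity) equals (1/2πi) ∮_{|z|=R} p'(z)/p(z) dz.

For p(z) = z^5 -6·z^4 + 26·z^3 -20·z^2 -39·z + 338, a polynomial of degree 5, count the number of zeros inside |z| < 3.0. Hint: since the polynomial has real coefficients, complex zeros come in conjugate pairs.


The zeros of p are: -2, (2 + 3i), (2 - 3i), (2 + 3i), (2 - 3i).
Their magnitudes are: 2, 3.606, 3.606, 3.606, 3.606.
Zeros with |z| < R = 3.0: -2.
Count = 1.
By the argument principle, (1/2πi) ∮_{|z|=R} p'(z)/p(z) dz equals exactly this count.

Number of zeros inside |z| < 3.0: 1.


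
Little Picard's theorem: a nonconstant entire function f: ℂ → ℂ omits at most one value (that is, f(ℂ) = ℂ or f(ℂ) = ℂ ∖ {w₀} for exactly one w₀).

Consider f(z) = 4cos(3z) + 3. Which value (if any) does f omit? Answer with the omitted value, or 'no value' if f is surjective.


Little Picard bounds the complement of f(ℂ) to at most one point.
cos is entire and surjective onto ℂ: for every w ∈ ℂ, cos(ζ) = w has a solution ζ ∈ ℂ (e.g., via the complex inverse arccos). With ζ = 3z this gives z = ζ/(3). Then 4·cos(3z) takes every value in 4·ℂ = ℂ, and adding 3 is a bijection of ℂ. So f is surjective and omits no value. (Note: only on the real line is cos bounded by [−1, 1].)

Omitted value: no value.


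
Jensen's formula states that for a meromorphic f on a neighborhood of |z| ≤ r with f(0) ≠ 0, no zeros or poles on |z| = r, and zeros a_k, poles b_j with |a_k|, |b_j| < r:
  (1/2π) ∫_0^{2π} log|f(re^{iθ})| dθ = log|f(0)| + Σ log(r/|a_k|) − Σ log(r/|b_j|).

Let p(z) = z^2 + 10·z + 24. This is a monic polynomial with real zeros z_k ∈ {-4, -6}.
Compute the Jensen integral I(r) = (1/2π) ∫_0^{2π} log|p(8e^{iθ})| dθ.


Zeros: -6, -4; r = 8.
Inside |z| < r: -6, -4. Outside (|z| ≥ r): ∅.
p(0) = 24, so log|p(0)| = log(24) = 3.1781.
Apply Jensen: I(r) = log|p(0)| + Σ_k log(r/|z_k|), summed over zeros inside |z| < r.
  log(r/|z_k|) for z_k = -4: log(8/4) = 0.6931
  log(r/|z_k|) for z_k = -6: log(8/6) = 0.2877
Sum over inside zeros: 0.9808.
I(r) = log|p(0)| + (inside sum) = 3.1781 + 0.9808 = 4.1589.
Closed form (all zeros inside, monic): I(r) = n·log(r) = 2·log(8) = 4.1589. ✓

I(r) ≈ 4.1589.


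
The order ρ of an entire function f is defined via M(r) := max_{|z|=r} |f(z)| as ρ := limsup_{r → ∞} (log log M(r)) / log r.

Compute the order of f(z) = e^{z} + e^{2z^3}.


Each summand is entire of order 1 and 3 respectively (as in the single-exponential case). The order of a sum is at most the max of the orders, so ρ ≤ 3. For the lower bound: on |z|=r choose arg z so that 2z^3 is real positive; then |e^{2z^3}| = e^{2r^3} while |e^{1z}| ≤ e^{1r^1} = o(e^{2r^3}). So |f| ≥ e^{2r^3}(1 − o(1)) and ρ ≥ 3. Hence ρ = max(1, 3) = 3.
Therefore ρ = 3.

Order ρ = 3.


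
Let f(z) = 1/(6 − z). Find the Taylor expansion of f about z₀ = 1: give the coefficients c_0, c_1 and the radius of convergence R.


Let w = z − z₀, so z = z₀ + w.
Then 6 − z = 6 − (z₀ + w) = (6 − z₀) − w = 5 − w.
f(z) = 1/(5 − w) = (1/(5)) · 1/(1 − w/(5)) = Σ_{n≥0} w^n / (5)^(n+1).
So c_n = 1/(5)^(n+1):
  c_0 = 1/(5)^1 = 1/5.
  c_1 = 1/(5)^2 = 1/25.
The series is valid for |w/d| < 1, i.e. |z − z₀| < |d|.
Radius of convergence: R = |6 − z₀| = |5| = 5 (distance from z₀ to the singularity z = 6).

c_0 = 1/5, c_1 = 1/25; R = 5.


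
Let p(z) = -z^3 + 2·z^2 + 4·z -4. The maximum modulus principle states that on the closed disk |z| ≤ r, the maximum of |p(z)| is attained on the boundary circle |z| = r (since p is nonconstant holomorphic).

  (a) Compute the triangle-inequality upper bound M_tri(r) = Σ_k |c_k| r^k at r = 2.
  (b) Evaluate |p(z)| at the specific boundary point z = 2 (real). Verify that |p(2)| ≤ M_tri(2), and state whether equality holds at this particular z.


Coefficients: c_0 = -4, c_1 = 4, c_2 = 2, c_3 = -1. Radius r = 2.
Part (a). Triangle bound: M_tri(r) = Σ_k |c_k| r^k
  = |-4|·2^0 + |4|·2^1 + |2|·2^2 + |-1|·2^3
  = 4 + 8 + 8 + 8 = 28.
This bounds M(r) := max_{|z|=r} |p(z)| from above; equality holds iff all terms c_k z^k can be made to align in phase at a single z on |z|=r.
Part (b). At z = 2 (real, on the circle |z| = r):
  p(2) = (-4)·2^0 + (4)·2^1 + (2)·2^2 + (-1)·2^3 = 4.
  |p(2)| = 4.
Check: |p(2)| = 4 ≤ 28 = M_tri(2). ✓ Equality does not hold at z = 2 (the coefficients have mixed signs, so the terms do not all align in phase there).

M_tri(2) = 28; |p(2)| = 4; equality at z=2: no.


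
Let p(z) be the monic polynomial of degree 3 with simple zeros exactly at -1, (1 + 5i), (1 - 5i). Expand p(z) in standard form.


The polynomial is p(z) = ∏_{α ∈ S} (z − α), where S = {-1, (1 + 5i), (1 - 5i)}.
Expanding the product yields: p(z) = z^3 -z^2 + 24·z + 26.
Note conjugate pairs combine to real quadratics: (z − (1+5i))(z − (1−5i)) = z² − 2z + 26.
The resulting polynomial has degree 3 and real coefficients as required.

p(z) = z^3 -z^2 + 24·z + 26.


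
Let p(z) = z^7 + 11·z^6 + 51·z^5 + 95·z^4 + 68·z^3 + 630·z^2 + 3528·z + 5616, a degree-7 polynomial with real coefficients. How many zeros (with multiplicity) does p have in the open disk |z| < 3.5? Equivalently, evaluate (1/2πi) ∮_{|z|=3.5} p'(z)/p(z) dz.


The zeros of p are: (-3 + 3i), (-3 - 3i), (2 + 2i), (2 - 2i), (-3 + 2i), (-3 - 2i), -3.
Their magnitudes are: 4.243, 4.243, 2.828, 2.828, 3.606, 3.606, 3.
Zeros with |z| < R = 3.5: (2 + 2i), (2 - 2i), -3.
Count = 3.
By the argument principle, (1/2πi) ∮_{|z|=R} p'(z)/p(z) dz equals exactly this count.

Number of zeros inside |z| < 3.5: 3.


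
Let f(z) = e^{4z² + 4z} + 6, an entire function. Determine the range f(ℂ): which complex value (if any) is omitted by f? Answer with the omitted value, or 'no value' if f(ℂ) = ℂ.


Little Picard bounds the complement of f(ℂ) to at most one point.
The exponent g(z) = 4z² + 4z is a nonconstant polynomial, hence surjective onto ℂ. So e^{g(z)} takes every value in {e^w : w ∈ ℂ} = ℂ ∖ {0}. Adding 6 shifts the range to ℂ ∖ {6}. f omits exactly 6.

Omitted value: 6.


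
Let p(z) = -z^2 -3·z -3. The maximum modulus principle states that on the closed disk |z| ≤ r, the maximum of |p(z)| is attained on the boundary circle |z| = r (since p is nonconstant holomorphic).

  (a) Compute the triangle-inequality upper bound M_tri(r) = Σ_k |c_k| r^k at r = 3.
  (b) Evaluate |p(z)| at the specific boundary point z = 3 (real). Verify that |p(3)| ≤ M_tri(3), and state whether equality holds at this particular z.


Coefficients: c_0 = -3, c_1 = -3, c_2 = -1. Radius r = 3.
Part (a). Triangle bound: M_tri(r) = Σ_k |c_k| r^k
  = |-3|·3^0 + |-3|·3^1 + |-1|·3^2
  = 3 + 9 + 9 = 21.
This bounds M(r) := max_{|z|=r} |p(z)| from above; equality holds iff all terms c_k z^k can be made to align in phase at a single z on |z|=r.
Part (b). At z = 3 (real, on the circle |z| = r):
  p(3) = (-3)·3^0 + (-3)·3^1 + (-1)·3^2 = -21.
  |p(3)| = 21.
Since all nonzero coefficients share the same sign, |p(3)| = 21 = M_tri(3); the triangle bound is attained at z = 3, so in fact M(r) = 21.

M_tri(3) = 21; |p(3)| = 21; equality at z=3: yes.


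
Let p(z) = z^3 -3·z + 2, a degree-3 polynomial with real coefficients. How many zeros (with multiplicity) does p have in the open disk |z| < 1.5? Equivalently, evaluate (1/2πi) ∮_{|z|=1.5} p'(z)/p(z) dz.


The zeros of p are: 1, -2, 1.
Their magnitudes are: 1, 2, 1.
Zeros with |z| < R = 1.5: 1, 1.
Count = 2.
By the argument principle, (1/2πi) ∮_{|z|=R} p'(z)/p(z) dz equals exactly this count.

Number of zeros inside |z| < 1.5: 2.


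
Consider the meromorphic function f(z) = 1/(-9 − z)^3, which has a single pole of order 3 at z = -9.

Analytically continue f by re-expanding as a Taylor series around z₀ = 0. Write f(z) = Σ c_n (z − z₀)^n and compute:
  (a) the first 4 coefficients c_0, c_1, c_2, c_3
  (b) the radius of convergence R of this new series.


Let w = z − z₀, so z = z₀ + w.
Then -9 − z = -9 − (z₀ + w) = (-9 − z₀) − w = -9 − w.
f(z) = 1/(-9 − w)^3 = (1/(-9)^3) · (1 − w/(-9))^{−3}.
By the binomial series (1−u)^{−3} = Σ_{n≥0} C(n+2, 2) u^n for |u|<1, with u = w/(-9):
  c_n = C(n+2, 2) / (-9)^(n+3).
  c_0 = 1/(-9)^3 = -1/729.
  c_1 = 3/(-9)^4 = 1/2187.
  c_2 = 6/(-9)^5 = -2/19683.
  c_3 = 10/(-9)^6 = 10/531441.
The series is valid for |w/d| < 1, i.e. |z − z₀| < |d|.
Radius of convergence: R = |-9 − z₀| = |-9| = 9 (distance from z₀ to the singularity z = -9).

c_0 = -1/729, c_1 = 1/2187, c_2 = -2/19683, c_3 = 10/531441; R = 9.


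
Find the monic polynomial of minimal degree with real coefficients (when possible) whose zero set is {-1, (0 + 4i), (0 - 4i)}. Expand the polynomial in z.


The polynomial is p(z) = ∏_{α ∈ S} (z − α), where S = {-1, (0 + 4i), (0 - 4i)}.
Expanding the product yields: p(z) = z^3 + z^2 + 16·z + 16.
Note conjugate pairs combine to real quadratics: (z − (0+4i))(z − (0−4i)) = z² + 16.
The resulting polynomial has degree 3 and real coefficients as required.

p(z) = z^3 + z^2 + 16·z + 16.


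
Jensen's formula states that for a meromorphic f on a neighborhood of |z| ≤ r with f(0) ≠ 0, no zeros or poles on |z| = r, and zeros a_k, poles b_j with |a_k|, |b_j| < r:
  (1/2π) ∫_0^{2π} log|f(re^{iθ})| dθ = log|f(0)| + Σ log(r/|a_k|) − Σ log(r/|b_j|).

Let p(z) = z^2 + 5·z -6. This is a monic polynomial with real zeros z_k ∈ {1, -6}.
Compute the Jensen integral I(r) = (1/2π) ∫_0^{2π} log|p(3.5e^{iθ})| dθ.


Zeros: -6, 1; r = 3.5.
Inside |z| < r: 1. Outside (|z| ≥ r): -6.
p(0) = -6, so log|p(0)| = log(6) = 1.7918.
Apply Jensen: I(r) = log|p(0)| + Σ_k log(r/|z_k|), summed over zeros inside |z| < r.
  log(r/|z_k|) for z_k = 1: log(3.5/1) = 1.2528
  Outside zeros (-6) contribute nothing to the Jensen sum.
Sum over inside zeros: 1.2528.
I(r) = log|p(0)| + (inside sum) = 1.7918 + 1.2528 = 3.0445.
Note: since some zeros are outside |z| ≤ r, the simplified n·log(r) form does NOT apply — only the inside zeros contribute.

I(r) ≈ 3.0445.


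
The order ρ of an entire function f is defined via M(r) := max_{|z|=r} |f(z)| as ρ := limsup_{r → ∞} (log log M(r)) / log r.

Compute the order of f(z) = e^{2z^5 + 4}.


|e^{2z^5 + 4}| = e^{Re(2·z^5) + 4} ≤ e^{2|z|^5 + 4} = e^{2r^5 + 4} on |z| = r, so ρ ≤ 5. Choosing z on |z|=r so that 2·z^5 is real positive (always possible by picking arg z appropriately) gives |f(z)| = e^{2r^5 + 4}, matching the bound. The additive constant 4 does not affect log log M(r) ~ 5·log r. Hence ρ = 5.
Therefore ρ = 5.

Order ρ = 5.


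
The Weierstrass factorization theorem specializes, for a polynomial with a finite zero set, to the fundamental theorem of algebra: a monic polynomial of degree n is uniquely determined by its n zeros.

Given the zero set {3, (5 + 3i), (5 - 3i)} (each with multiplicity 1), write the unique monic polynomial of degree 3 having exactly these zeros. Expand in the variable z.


The polynomial is p(z) = ∏_{α ∈ S} (z − α), where S = {3, (5 + 3i), (5 - 3i)}.
Expanding the product yields: p(z) = z^3 -13·z^2 + 64·z -102.
Note conjugate pairs combine to real quadratics: (z − (5+3i))(z − (5−3i)) = z² − 10z + 34.
The resulting polynomial has degree 3 and real coefficients as required.

p(z) = z^3 -13·z^2 + 64·z -102.


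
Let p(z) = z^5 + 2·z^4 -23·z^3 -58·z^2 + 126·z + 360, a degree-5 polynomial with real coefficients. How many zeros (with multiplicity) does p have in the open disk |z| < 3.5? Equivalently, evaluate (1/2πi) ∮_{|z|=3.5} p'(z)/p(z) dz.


The zeros of p are: (-3 + 1i), (-3 - 1i), 3, -3, 4.
Their magnitudes are: 3.162, 3.162, 3, 3, 4.
Zeros with |z| < R = 3.5: (-3 + 1i), (-3 - 1i), 3, -3.
Count = 4.
By the argument principle, (1/2πi) ∮_{|z|=R} p'(z)/p(z) dz equals exactly this count.

Number of zeros inside |z| < 3.5: 4.


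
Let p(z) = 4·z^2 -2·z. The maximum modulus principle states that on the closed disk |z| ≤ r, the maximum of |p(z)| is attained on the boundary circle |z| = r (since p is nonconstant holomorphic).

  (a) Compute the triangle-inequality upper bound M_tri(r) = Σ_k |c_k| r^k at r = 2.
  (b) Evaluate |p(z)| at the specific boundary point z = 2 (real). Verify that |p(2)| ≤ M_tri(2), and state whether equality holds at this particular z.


Coefficients: c_0 = 0, c_1 = -2, c_2 = 4. Radius r = 2.
Part (a). Triangle bound: M_tri(r) = Σ_k |c_k| r^k
  = |0|·2^0 + |-2|·2^1 + |4|·2^2
  = 0 + 4 + 16 = 20.
This bounds M(r) := max_{|z|=r} |p(z)| from above; equality holds iff all terms c_k z^k can be made to align in phase at a single z on |z|=r.
Part (b). At z = 2 (real, on the circle |z| = r):
  p(2) = (0)·2^0 + (-2)·2^1 + (4)·2^2 = 12.
  |p(2)| = 12.
Check: |p(2)| = 12 ≤ 20 = M_tri(2). ✓ Equality does not hold at z = 2 (the coefficients have mixed signs, so the terms do not all align in phase there).

M_tri(2) = 20; |p(2)| = 12; equality at z=2: no.


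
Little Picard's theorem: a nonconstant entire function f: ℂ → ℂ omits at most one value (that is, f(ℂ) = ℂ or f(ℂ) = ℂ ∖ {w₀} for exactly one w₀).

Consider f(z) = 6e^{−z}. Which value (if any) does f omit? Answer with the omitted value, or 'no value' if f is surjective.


Little Picard bounds the complement of f(ℂ) to at most one point.
e^{−z} is never zero on ℂ, so 6·e^{−z} takes every value in ℂ ∖ {0}. Adding 0 shifts the range to ℂ ∖ {0}. Thus f omits exactly the value 0.

Omitted value: 0.


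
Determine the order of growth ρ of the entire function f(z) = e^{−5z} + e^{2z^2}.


Each summand is entire of order 1 and 2 respectively (as in the single-exponential case). The order of a sum is at most the max of the orders, so ρ ≤ 2. For the lower bound: on |z|=r choose arg z so that 2z^2 is real positive; then |e^{2z^2}| = e^{2r^2} while |e^{-5z}| ≤ e^{5r^1} = o(e^{2r^2}). So |f| ≥ e^{2r^2}(1 − o(1)) and ρ ≥ 2. Hence ρ = max(1, 2) = 2.
Therefore ρ = 2.

Order ρ = 2.


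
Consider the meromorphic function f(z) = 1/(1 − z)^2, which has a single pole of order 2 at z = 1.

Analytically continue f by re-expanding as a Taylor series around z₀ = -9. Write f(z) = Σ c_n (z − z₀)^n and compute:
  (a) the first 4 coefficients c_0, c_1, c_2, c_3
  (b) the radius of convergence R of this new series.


Let w = z − z₀, so z = z₀ + w.
Then 1 − z = 1 − (z₀ + w) = (1 − z₀) − w = 10 − w.
f(z) = 1/(10 − w)^2 = (1/(10)^2) · (1 − w/(10))^{−2}.
By the binomial series (1−u)^{−2} = Σ_{n≥0} C(n+1, 1) u^n for |u|<1, with u = w/(10):
  c_n = C(n+1, 1) / (10)^(n+2).
  c_0 = 1/(10)^2 = 1/100.
  c_1 = 2/(10)^3 = 1/500.
  c_2 = 3/(10)^4 = 3/10000.
  c_3 = 4/(10)^5 = 1/25000.
The series is valid for |w/d| < 1, i.e. |z − z₀| < |d|.
Radius of convergence: R = |1 − z₀| = |10| = 10 (distance from z₀ to the singularity z = 1).

c_0 = 1/100, c_1 = 1/500, c_2 = 3/10000, c_3 = 1/25000; R = 10.


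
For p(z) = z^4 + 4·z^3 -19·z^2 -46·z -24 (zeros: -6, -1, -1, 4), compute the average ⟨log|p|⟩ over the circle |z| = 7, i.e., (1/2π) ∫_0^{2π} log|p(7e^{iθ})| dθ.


Zeros: -6, -1, -1, 4; r = 7.
Inside |z| < r: -6, -1, -1, 4. Outside (|z| ≥ r): ∅.
p(0) = -24, so log|p(0)| = log(24) = 3.1781.
Apply Jensen: I(r) = log|p(0)| + Σ_k log(r/|z_k|), summed over zeros inside |z| < r.
  log(r/|z_k|) for z_k = -6: log(7/6) = 0.1542
  log(r/|z_k|) for z_k = -1: log(7/1) = 1.9459
  log(r/|z_k|) for z_k = -1: log(7/1) = 1.9459
  log(r/|z_k|) for z_k = 4: log(7/4) = 0.5596
Sum over inside zeros: 4.6056.
I(r) = log|p(0)| + (inside sum) = 3.1781 + 4.6056 = 7.7836.
Closed form (all zeros inside, monic): I(r) = n·log(r) = 4·log(7) = 7.7836. ✓

I(r) ≈ 7.7836.


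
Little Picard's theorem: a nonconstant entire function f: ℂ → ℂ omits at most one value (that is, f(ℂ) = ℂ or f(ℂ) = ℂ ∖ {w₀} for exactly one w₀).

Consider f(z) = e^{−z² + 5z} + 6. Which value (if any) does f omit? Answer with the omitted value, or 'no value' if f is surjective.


Little Picard bounds the complement of f(ℂ) to at most one point.
The exponent g(z) = −z² + 5z is a nonconstant polynomial, hence surjective onto ℂ. So e^{g(z)} takes every value in {e^w : w ∈ ℂ} = ℂ ∖ {0}. Adding 6 shifts the range to ℂ ∖ {6}. f omits exactly 6.

Omitted value: 6.


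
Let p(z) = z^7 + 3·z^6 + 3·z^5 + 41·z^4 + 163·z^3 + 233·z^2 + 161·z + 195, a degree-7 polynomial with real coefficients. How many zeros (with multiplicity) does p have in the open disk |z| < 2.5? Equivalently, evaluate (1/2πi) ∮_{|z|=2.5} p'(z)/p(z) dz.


The zeros of p are: (0 + 1i), (0 - 1i), -3, (-2 + 1i), (-2 - 1i), (2 + 3i), (2 - 3i).
Their magnitudes are: 1, 1, 3, 2.236, 2.236, 3.606, 3.606.
Zeros with |z| < R = 2.5: (0 + 1i), (0 - 1i), (-2 + 1i), (-2 - 1i).
Count = 4.
By the argument principle, (1/2πi) ∮_{|z|=R} p'(z)/p(z) dz equals exactly this count.

Number of zeros inside |z| < 2.5: 4.


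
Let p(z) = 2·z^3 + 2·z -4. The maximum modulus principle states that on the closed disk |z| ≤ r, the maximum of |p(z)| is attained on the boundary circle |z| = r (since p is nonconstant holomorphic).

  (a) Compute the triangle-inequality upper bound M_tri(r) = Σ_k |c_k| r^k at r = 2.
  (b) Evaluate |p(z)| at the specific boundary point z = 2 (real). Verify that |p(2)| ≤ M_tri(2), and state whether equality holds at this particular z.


Coefficients: c_0 = -4, c_1 = 2, c_2 = 0, c_3 = 2. Radius r = 2.
Part (a). Triangle bound: M_tri(r) = Σ_k |c_k| r^k
  = |-4|·2^0 + |2|·2^1 + |0|·2^2 + |2|·2^3
  = 4 + 4 + 0 + 16 = 24.
This bounds M(r) := max_{|z|=r} |p(z)| from above; equality holds iff all terms c_k z^k can be made to align in phase at a single z on |z|=r.
Part (b). At z = 2 (real, on the circle |z| = r):
  p(2) = (-4)·2^0 + (2)·2^1 + (0)·2^2 + (2)·2^3 = 16.
  |p(2)| = 16.
Check: |p(2)| = 16 ≤ 24 = M_tri(2). ✓ Equality does not hold at z = 2 (the coefficients have mixed signs, so the terms do not all align in phase there).

M_tri(2) = 24; |p(2)| = 16; equality at z=2: no.


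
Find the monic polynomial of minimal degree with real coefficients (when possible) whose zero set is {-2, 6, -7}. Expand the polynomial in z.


The polynomial is p(z) = ∏_{α ∈ S} (z − α), where S = {-2, 6, -7}.
Expanding the product yields: p(z) = z^3 + 3·z^2 -40·z -84.
The resulting polynomial has degree 3 and real coefficients as required.

p(z) = z^3 + 3·z^2 -40·z -84.


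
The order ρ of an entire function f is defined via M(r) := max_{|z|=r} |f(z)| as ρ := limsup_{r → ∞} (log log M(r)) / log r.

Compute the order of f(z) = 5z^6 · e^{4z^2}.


M(r) = max_{|z|=r} |5|·|z|^6·|e^{4z^2}| = 5·r^6 · e^{4r^2} (the factors attain their maxima compatibly on |z|=r). Then log M(r) = log 5 + 6·log r + 4r^2, dominated by the last term, so log log M(r) ~ 2·log r. The polynomial factor 5z^6 contributes only a log r term and does not affect the order. ρ = 2.
Therefore ρ = 2.

Order ρ = 2.


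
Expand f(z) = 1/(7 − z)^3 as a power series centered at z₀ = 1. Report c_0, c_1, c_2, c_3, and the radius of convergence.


Let w = z − z₀, so z = z₀ + w.
Then 7 − z = 7 − (z₀ + w) = (7 − z₀) − w = 6 − w.
f(z) = 1/(6 − w)^3 = (1/(6)^3) · (1 − w/(6))^{−3}.
By the binomial series (1−u)^{−3} = Σ_{n≥0} C(n+2, 2) u^n for |u|<1, with u = w/(6):
  c_n = C(n+2, 2) / (6)^(n+3).
  c_0 = 1/(6)^3 = 1/216.
  c_1 = 3/(6)^4 = 1/432.
  c_2 = 6/(6)^5 = 1/1296.
  c_3 = 10/(6)^6 = 5/23328.
The series is valid for |w/d| < 1, i.e. |z − z₀| < |d|.
Radius of convergence: R = |7 − z₀| = |6| = 6 (distance from z₀ to the singularity z = 7).

c_0 = 1/216, c_1 = 1/432, c_2 = 1/1296, c_3 = 5/23328; R = 6.


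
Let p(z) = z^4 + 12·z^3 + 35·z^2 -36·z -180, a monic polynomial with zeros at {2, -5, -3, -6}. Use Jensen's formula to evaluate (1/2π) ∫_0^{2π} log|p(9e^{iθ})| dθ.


Zeros: -6, -5, -3, 2; r = 9.
Inside |z| < r: -6, -5, -3, 2. Outside (|z| ≥ r): ∅.
p(0) = -180, so log|p(0)| = log(180) = 5.1930.
Apply Jensen: I(r) = log|p(0)| + Σ_k log(r/|z_k|), summed over zeros inside |z| < r.
  log(r/|z_k|) for z_k = 2: log(9/2) = 1.5041
  log(r/|z_k|) for z_k = -5: log(9/5) = 0.5878
  log(r/|z_k|) for z_k = -3: log(9/3) = 1.0986
  log(r/|z_k|) for z_k = -6: log(9/6) = 0.4055
Sum over inside zeros: 3.5959.
I(r) = log|p(0)| + (inside sum) = 5.1930 + 3.5959 = 8.7889.
Closed form (all zeros inside, monic): I(r) = n·log(r) = 4·log(9) = 8.7889. ✓

I(r) ≈ 8.7889.


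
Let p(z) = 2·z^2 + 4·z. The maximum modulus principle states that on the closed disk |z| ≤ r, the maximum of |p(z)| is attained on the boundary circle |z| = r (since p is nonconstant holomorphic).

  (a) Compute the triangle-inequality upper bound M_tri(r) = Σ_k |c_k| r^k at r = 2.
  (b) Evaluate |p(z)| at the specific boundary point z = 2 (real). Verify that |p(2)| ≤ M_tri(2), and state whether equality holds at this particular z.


Coefficients: c_0 = 0, c_1 = 4, c_2 = 2. Radius r = 2.
Part (a). Triangle bound: M_tri(r) = Σ_k |c_k| r^k
  = |0|·2^0 + |4|·2^1 + |2|·2^2
  = 0 + 8 + 8 = 16.
This bounds M(r) := max_{|z|=r} |p(z)| from above; equality holds iff all terms c_k z^k can be made to align in phase at a single z on |z|=r.
Part (b). At z = 2 (real, on the circle |z| = r):
  p(2) = (0)·2^0 + (4)·2^1 + (2)·2^2 = 16.
  |p(2)| = 16.
Since all nonzero coefficients share the same sign, |p(2)| = 16 = M_tri(2); the triangle bound is attained at z = 2, so in fact M(r) = 16.

M_tri(2) = 16; |p(2)| = 16; equality at z=2: yes.


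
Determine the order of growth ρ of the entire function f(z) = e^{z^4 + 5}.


|e^{z^4 + 5}| = e^{Re(1·z^4) + 5} ≤ e^{1|z|^4 + 5} = e^{1r^4 + 5} on |z| = r, so ρ ≤ 4. Choosing z on |z|=r so that 1·z^4 is real positive (always possible by picking arg z appropriately) gives |f(z)| = e^{1r^4 + 5}, matching the bound. The additive constant 5 does not affect log log M(r) ~ 4·log r. Hence ρ = 4.
Therefore ρ = 4.

Order ρ = 4.


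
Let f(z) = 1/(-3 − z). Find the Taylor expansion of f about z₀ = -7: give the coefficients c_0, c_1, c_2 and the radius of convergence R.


Let w = z − z₀, so z = z₀ + w.
Then -3 − z = -3 − (z₀ + w) = (-3 − z₀) − w = 4 − w.
f(z) = 1/(4 − w) = (1/(4)) · 1/(1 − w/(4)) = Σ_{n≥0} w^n / (4)^(n+1).
So c_n = 1/(4)^(n+1):
  c_0 = 1/(4)^1 = 1/4.
  c_1 = 1/(4)^2 = 1/16.
  c_2 = 1/(4)^3 = 1/64.
The series is valid for |w/d| < 1, i.e. |z − z₀| < |d|.
Radius of convergence: R = |-3 − z₀| = |4| = 4 (distance from z₀ to the singularity z = -3).

c_0 = 1/4, c_1 = 1/16, c_2 = 1/64; R = 4.


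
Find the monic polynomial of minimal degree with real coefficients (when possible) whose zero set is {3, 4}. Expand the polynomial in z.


The polynomial is p(z) = ∏_{α ∈ S} (z − α), where S = {3, 4}.
Expanding the product yields: p(z) = z^2 -7·z + 12.
The resulting polynomial has degree 2 and real coefficients as required.

p(z) = z^2 -7·z + 12.


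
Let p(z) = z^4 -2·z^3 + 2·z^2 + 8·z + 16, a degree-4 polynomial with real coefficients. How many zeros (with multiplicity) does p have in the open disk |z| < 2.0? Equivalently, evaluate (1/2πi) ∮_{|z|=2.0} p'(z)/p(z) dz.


The zeros of p are: (-1 + 1i), (-1 - 1i), (2 + 2i), (2 - 2i).
Their magnitudes are: 1.414, 1.414, 2.828, 2.828.
Zeros with |z| < R = 2.0: (-1 + 1i), (-1 - 1i).
Count = 2.
By the argument principle, (1/2πi) ∮_{|z|=R} p'(z)/p(z) dz equals exactly this count.

Number of zeros inside |z| < 2.0: 2.


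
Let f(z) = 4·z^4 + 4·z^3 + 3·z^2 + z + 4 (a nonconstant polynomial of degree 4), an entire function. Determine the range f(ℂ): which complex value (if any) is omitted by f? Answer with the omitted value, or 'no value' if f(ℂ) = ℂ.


Little Picard bounds the complement of f(ℂ) to at most one point.
For every w ∈ ℂ, the equation p(z) − w = 0 is a nonconstant polynomial in z and hence has at least one root by the fundamental theorem of algebra. So p is surjective onto ℂ, omitting no value.

Omitted value: no value.


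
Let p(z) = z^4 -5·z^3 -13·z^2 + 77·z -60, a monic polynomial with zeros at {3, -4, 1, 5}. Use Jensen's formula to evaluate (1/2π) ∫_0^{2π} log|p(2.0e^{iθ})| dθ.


Zeros: -4, 1, 3, 5; r = 2.0.
Inside |z| < r: 1. Outside (|z| ≥ r): -4, 3, 5.
p(0) = -60, so log|p(0)| = log(60) = 4.0943.
Apply Jensen: I(r) = log|p(0)| + Σ_k log(r/|z_k|), summed over zeros inside |z| < r.
  log(r/|z_k|) for z_k = 1: log(2.0/1) = 0.6931
  Outside zeros (-4, 3, 5) contribute nothing to the Jensen sum.
Sum over inside zeros: 0.6931.
I(r) = log|p(0)| + (inside sum) = 4.0943 + 0.6931 = 4.7875.
Note: since some zeros are outside |z| ≤ r, the simplified n·log(r) form does NOT apply — only the inside zeros contribute.

I(r) ≈ 4.7875.


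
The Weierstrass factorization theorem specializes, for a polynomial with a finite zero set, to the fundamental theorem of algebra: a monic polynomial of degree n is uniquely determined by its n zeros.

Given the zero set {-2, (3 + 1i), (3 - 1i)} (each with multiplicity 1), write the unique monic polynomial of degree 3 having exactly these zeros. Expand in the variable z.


The polynomial is p(z) = ∏_{α ∈ S} (z − α), where S = {-2, (3 + 1i), (3 - 1i)}.
Expanding the product yields: p(z) = z^3 -4·z^2 -2·z + 20.
Note conjugate pairs combine to real quadratics: (z − (3+1i))(z − (3−1i)) = z² − 6z + 10.
The resulting polynomial has degree 3 and real coefficients as required.

p(z) = z^3 -4·z^2 -2·z + 20.


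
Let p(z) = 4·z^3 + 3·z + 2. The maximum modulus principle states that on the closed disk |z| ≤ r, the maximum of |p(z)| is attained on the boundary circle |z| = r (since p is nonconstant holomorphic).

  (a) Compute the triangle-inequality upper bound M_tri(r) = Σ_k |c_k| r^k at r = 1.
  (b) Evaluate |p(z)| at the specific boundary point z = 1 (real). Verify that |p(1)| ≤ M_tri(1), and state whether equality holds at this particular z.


Coefficients: c_0 = 2, c_1 = 3, c_2 = 0, c_3 = 4. Radius r = 1.
Part (a). Triangle bound: M_tri(r) = Σ_k |c_k| r^k
  = |2|·1^0 + |3|·1^1 + |0|·1^2 + |4|·1^3
  = 2 + 3 + 0 + 4 = 9.
This bounds M(r) := max_{|z|=r} |p(z)| from above; equality holds iff all terms c_k z^k can be made to align in phase at a single z on |z|=r.
Part (b). At z = 1 (real, on the circle |z| = r):
  p(1) = (2)·1^0 + (3)·1^1 + (0)·1^2 + (4)·1^3 = 9.
  |p(1)| = 9.
Since all nonzero coefficients share the same sign, |p(1)| = 9 = M_tri(1); the triangle bound is attained at z = 1, so in fact M(r) = 9.

M_tri(1) = 9; |p(1)| = 9; equality at z=1: yes.


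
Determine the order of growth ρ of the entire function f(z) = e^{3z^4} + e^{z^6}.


Each summand is entire of order 4 and 6 respectively (as in the single-exponential case). The order of a sum is at most the max of the orders, so ρ ≤ 6. For the lower bound: on |z|=r choose arg z so that 1z^6 is real positive; then |e^{1z^6}| = e^{1r^6} while |e^{3z^4}| ≤ e^{3r^4} = o(e^{1r^6}). So |f| ≥ e^{1r^6}(1 − o(1)) and ρ ≥ 6. Hence ρ = max(4, 6) = 6.
Therefore ρ = 6.

Order ρ = 6.


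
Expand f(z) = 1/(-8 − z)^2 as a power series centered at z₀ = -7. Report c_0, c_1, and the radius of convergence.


Let w = z − z₀, so z = z₀ + w.
Then -8 − z = -8 − (z₀ + w) = (-8 − z₀) − w = -1 − w.
f(z) = 1/(-1 − w)^2 = (1/(-1)^2) · (1 − w/(-1))^{−2}.
By the binomial series (1−u)^{−2} = Σ_{n≥0} C(n+1, 1) u^n for |u|<1, with u = w/(-1):
  c_n = C(n+1, 1) / (-1)^(n+2).
  c_0 = 1/(-1)^2 = 1.
  c_1 = 2/(-1)^3 = -2.
The series is valid for |w/d| < 1, i.e. |z − z₀| < |d|.
Radius of convergence: R = |-8 − z₀| = |-1| = 1 (distance from z₀ to the singularity z = -8).

c_0 = 1, c_1 = -2; R = 1.


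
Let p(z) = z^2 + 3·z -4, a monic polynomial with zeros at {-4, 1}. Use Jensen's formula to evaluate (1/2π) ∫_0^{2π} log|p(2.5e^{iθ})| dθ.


Zeros: -4, 1; r = 2.5.
Inside |z| < r: 1. Outside (|z| ≥ r): -4.
p(0) = -4, so log|p(0)| = log(4) = 1.3863.
Apply Jensen: I(r) = log|p(0)| + Σ_k log(r/|z_k|), summed over zeros inside |z| < r.
  log(r/|z_k|) for z_k = 1: log(2.5/1) = 0.9163
  Outside zeros (-4) contribute nothing to the Jensen sum.
Sum over inside zeros: 0.9163.
I(r) = log|p(0)| + (inside sum) = 1.3863 + 0.9163 = 2.3026.
Note: since some zeros are outside |z| ≤ r, the simplified n·log(r) form does NOT apply — only the inside zeros contribute.

I(r) ≈ 2.3026.


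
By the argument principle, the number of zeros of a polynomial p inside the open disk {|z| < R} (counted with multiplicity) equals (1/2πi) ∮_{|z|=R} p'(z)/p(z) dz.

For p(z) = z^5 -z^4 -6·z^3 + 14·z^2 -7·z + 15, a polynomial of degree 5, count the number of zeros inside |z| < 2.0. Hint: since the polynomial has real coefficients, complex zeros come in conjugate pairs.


The zeros of p are: (2 + 1i), (2 - 1i), (0 + 1i), (0 - 1i), -3.
Their magnitudes are: 2.236, 2.236, 1, 1, 3.
Zeros with |z| < R = 2.0: (0 + 1i), (0 - 1i).
Count = 2.
By the argument principle, (1/2πi) ∮_{|z|=R} p'(z)/p(z) dz equals exactly this count.

Number of zeros inside |z| < 2.0: 2.


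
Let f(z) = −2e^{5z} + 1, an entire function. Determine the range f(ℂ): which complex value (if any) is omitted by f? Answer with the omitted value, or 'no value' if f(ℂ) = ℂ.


Little Picard bounds the complement of f(ℂ) to at most one point.
e^{5z} is never zero on ℂ, so -2·e^{5z} takes every value in ℂ ∖ {0}. Adding 1 shifts the range to ℂ ∖ {1}. Thus f omits exactly the value 1.

Omitted value: 1.


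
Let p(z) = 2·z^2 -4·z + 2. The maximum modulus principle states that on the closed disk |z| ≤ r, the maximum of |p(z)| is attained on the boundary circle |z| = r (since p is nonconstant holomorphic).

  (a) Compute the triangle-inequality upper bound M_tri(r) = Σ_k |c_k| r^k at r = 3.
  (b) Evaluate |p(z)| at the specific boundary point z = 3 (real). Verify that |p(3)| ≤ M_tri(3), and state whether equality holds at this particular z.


Coefficients: c_0 = 2, c_1 = -4, c_2 = 2. Radius r = 3.
Part (a). Triangle bound: M_tri(r) = Σ_k |c_k| r^k
  = |2|·3^0 + |-4|·3^1 + |2|·3^2
  = 2 + 12 + 18 = 32.
This bounds M(r) := max_{|z|=r} |p(z)| from above; equality holds iff all terms c_k z^k can be made to align in phase at a single z on |z|=r.
Part (b). At z = 3 (real, on the circle |z| = r):
  p(3) = (2)·3^0 + (-4)·3^1 + (2)·3^2 = 8.
  |p(3)| = 8.
Check: |p(3)| = 8 ≤ 32 = M_tri(3). ✓ Equality does not hold at z = 3 (the coefficients have mixed signs, so the terms do not all align in phase there).

M_tri(3) = 32; |p(3)| = 8; equality at z=3: no.


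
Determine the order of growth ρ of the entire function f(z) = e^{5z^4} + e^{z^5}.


Each summand is entire of order 4 and 5 respectively (as in the single-exponential case). The order of a sum is at most the max of the orders, so ρ ≤ 5. For the lower bound: on |z|=r choose arg z so that 1z^5 is real positive; then |e^{1z^5}| = e^{1r^5} while |e^{5z^4}| ≤ e^{5r^4} = o(e^{1r^5}). So |f| ≥ e^{1r^5}(1 − o(1)) and ρ ≥ 5. Hence ρ = max(4, 5) = 5.
Therefore ρ = 5.

Order ρ = 5.


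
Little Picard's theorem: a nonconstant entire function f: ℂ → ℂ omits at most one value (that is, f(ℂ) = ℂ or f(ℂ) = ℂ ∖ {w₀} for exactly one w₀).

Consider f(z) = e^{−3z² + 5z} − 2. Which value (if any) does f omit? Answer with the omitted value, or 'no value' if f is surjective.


Little Picard bounds the complement of f(ℂ) to at most one point.
The exponent g(z) = −3z² + 5z is a nonconstant polynomial, hence surjective onto ℂ. So e^{g(z)} takes every value in {e^w : w ∈ ℂ} = ℂ ∖ {0}. Adding -2 shifts the range to ℂ ∖ {-2}. f omits exactly -2.

Omitted value: -2.


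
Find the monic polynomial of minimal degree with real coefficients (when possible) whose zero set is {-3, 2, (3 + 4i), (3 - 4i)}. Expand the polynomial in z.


The polynomial is p(z) = ∏_{α ∈ S} (z − α), where S = {-3, 2, (3 + 4i), (3 - 4i)}.
Expanding the product yields: p(z) = z^4 -5·z^3 + 13·z^2 + 61·z -150.
Note conjugate pairs combine to real quadratics: (z − (3+4i))(z − (3−4i)) = z² − 6z + 25.
The resulting polynomial has degree 4 and real coefficients as required.

p(z) = z^4 -5·z^3 + 13·z^2 + 61·z -150.


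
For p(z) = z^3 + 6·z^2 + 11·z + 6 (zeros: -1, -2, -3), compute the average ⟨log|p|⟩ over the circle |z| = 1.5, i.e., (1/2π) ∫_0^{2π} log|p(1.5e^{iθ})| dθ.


Zeros: -3, -2, -1; r = 1.5.
Inside |z| < r: -1. Outside (|z| ≥ r): -3, -2.
p(0) = 6, so log|p(0)| = log(6) = 1.7918.
Apply Jensen: I(r) = log|p(0)| + Σ_k log(r/|z_k|), summed over zeros inside |z| < r.
  log(r/|z_k|) for z_k = -1: log(1.5/1) = 0.4055
  Outside zeros (-3, -2) contribute nothing to the Jensen sum.
Sum over inside zeros: 0.4055.
I(r) = log|p(0)| + (inside sum) = 1.7918 + 0.4055 = 2.1972.
Note: since some zeros are outside |z| ≤ r, the simplified n·log(r) form does NOT apply — only the inside zeros contribute.

I(r) ≈ 2.1972.


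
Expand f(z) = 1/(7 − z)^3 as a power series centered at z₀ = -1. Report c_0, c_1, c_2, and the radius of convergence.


Let w = z − z₀, so z = z₀ + w.
Then 7 − z = 7 − (z₀ + w) = (7 − z₀) − w = 8 − w.
f(z) = 1/(8 − w)^3 = (1/(8)^3) · (1 − w/(8))^{−3}.
By the binomial series (1−u)^{−3} = Σ_{n≥0} C(n+2, 2) u^n for |u|<1, with u = w/(8):
  c_n = C(n+2, 2) / (8)^(n+3).
  c_0 = 1/(8)^3 = 1/512.
  c_1 = 3/(8)^4 = 3/4096.
  c_2 = 6/(8)^5 = 3/16384.
The series is valid for |w/d| < 1, i.e. |z − z₀| < |d|.
Radius of convergence: R = |7 − z₀| = |8| = 8 (distance from z₀ to the singularity z = 7).

c_0 = 1/512, c_1 = 3/4096, c_2 = 3/16384; R = 8.


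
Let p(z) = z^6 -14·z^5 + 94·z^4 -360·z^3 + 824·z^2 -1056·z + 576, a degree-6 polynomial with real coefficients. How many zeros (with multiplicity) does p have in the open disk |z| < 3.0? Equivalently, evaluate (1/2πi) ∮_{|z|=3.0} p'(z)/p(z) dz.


The zeros of p are: (2 + 2i), (2 - 2i), (3 + 3i), (3 - 3i), 2, 2.
Their magnitudes are: 2.828, 2.828, 4.243, 4.243, 2, 2.
Zeros with |z| < R = 3.0: (2 + 2i), (2 - 2i), 2, 2.
Count = 4.
By the argument principle, (1/2πi) ∮_{|z|=R} p'(z)/p(z) dz equals exactly this count.

Number of zeros inside |z| < 3.0: 4.


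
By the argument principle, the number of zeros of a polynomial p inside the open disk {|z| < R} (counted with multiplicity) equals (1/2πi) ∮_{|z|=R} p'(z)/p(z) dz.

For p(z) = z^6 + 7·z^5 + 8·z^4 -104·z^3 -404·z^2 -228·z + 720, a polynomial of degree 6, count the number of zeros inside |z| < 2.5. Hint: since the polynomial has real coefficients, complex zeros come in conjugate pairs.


The zeros of p are: 1, 4, (-3 + 3i), (-3 - 3i), (-3 + 1i), (-3 - 1i).
Their magnitudes are: 1, 4, 4.243, 4.243, 3.162, 3.162.
Zeros with |z| < R = 2.5: 1.
Count = 1.
By the argument principle, (1/2πi) ∮_{|z|=R} p'(z)/p(z) dz equals exactly this count.

Number of zeros inside |z| < 2.5: 1.


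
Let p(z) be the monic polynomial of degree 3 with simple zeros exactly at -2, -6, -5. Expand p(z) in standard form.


The polynomial is p(z) = ∏_{α ∈ S} (z − α), where S = {-2, -6, -5}.
Expanding the product yields: p(z) = z^3 + 13·z^2 + 52·z + 60.
The resulting polynomial has degree 3 and real coefficients as required.

p(z) = z^3 + 13·z^2 + 52·z + 60.


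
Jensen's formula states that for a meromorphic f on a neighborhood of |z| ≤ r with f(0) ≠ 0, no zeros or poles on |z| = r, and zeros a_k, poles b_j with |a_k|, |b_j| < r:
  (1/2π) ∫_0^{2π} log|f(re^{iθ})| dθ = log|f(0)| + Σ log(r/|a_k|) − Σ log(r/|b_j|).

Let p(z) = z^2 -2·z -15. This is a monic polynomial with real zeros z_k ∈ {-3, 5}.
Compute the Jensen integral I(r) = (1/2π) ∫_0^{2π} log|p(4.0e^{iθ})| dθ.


Zeros: -3, 5; r = 4.0.
Inside |z| < r: -3. Outside (|z| ≥ r): 5.
p(0) = -15, so log|p(0)| = log(15) = 2.7081.
Apply Jensen: I(r) = log|p(0)| + Σ_k log(r/|z_k|), summed over zeros inside |z| < r.
  log(r/|z_k|) for z_k = -3: log(4.0/3) = 0.2877
  Outside zeros (5) contribute nothing to the Jensen sum.
Sum over inside zeros: 0.2877.
I(r) = log|p(0)| + (inside sum) = 2.7081 + 0.2877 = 2.9957.
Note: since some zeros are outside |z| ≤ r, the simplified n·log(r) form does NOT apply — only the inside zeros contribute.

I(r) ≈ 2.9957.


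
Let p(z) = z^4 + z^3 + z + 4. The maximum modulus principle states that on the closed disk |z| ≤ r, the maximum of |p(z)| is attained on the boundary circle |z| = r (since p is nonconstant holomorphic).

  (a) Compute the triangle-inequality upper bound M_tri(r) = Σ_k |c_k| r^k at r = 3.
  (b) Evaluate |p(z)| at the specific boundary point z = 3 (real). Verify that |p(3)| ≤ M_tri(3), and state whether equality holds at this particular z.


Coefficients: c_0 = 4, c_1 = 1, c_2 = 0, c_3 = 1, c_4 = 1. Radius r = 3.
Part (a). Triangle bound: M_tri(r) = Σ_k |c_k| r^k
  = |4|·3^0 + |1|·3^1 + |0|·3^2 + |1|·3^3 + |1|·3^4
  = 4 + 3 + 0 + 27 + 81 = 115.
This bounds M(r) := max_{|z|=r} |p(z)| from above; equality holds iff all terms c_k z^k can be made to align in phase at a single z on |z|=r.
Part (b). At z = 3 (real, on the circle |z| = r):
  p(3) = (4)·3^0 + (1)·3^1 + (0)·3^2 + (1)·3^3 + (1)·3^4 = 115.
  |p(3)| = 115.
Since all nonzero coefficients share the same sign, |p(3)| = 115 = M_tri(3); the triangle bound is attained at z = 3, so in fact M(r) = 115.

M_tri(3) = 115; |p(3)| = 115; equality at z=3: yes.


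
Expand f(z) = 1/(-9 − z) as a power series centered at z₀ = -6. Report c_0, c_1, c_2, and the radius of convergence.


Let w = z − z₀, so z = z₀ + w.
Then -9 − z = -9 − (z₀ + w) = (-9 − z₀) − w = -3 − w.
f(z) = 1/(-3 − w) = (1/(-3)) · 1/(1 − w/(-3)) = Σ_{n≥0} w^n / (-3)^(n+1).
So c_n = 1/(-3)^(n+1):
  c_0 = 1/(-3)^1 = -1/3.
  c_1 = 1/(-3)^2 = 1/9.
  c_2 = 1/(-3)^3 = -1/27.
The series is valid for |w/d| < 1, i.e. |z − z₀| < |d|.
Radius of convergence: R = |-9 − z₀| = |-3| = 3 (distance from z₀ to the singularity z = -9).

c_0 = -1/3, c_1 = 1/9, c_2 = -1/27; R = 3.
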